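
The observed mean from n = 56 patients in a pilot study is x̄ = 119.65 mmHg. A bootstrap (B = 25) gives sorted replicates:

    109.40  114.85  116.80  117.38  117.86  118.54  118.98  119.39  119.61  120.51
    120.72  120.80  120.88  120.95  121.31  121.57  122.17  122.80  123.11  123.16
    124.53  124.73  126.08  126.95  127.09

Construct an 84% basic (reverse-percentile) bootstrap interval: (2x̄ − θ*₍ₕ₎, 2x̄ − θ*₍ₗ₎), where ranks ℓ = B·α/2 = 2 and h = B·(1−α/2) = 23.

(113.22, 124.45)

Percentile endpoints at ranks 2 and 23: θ*₍2₎ = 114.85, θ*₍23₎ = 126.08.
Basic interval reflects these around x̄:
  lower = 2 × 119.65 − 126.08 = 113.22
  upper = 2 × 119.65 − 114.85 = 124.45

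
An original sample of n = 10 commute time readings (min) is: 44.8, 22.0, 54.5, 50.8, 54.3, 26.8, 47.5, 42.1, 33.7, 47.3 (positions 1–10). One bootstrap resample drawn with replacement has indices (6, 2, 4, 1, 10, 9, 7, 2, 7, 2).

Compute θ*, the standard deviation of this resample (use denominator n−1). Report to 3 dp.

θ* = 12.314

Resample values: 26.8, 22.0, 50.8, 44.8, 47.3, 33.7, 47.5, 22.0, 47.5, 22.0.
Mean = 36.4400; sum of squared deviations = 1364.6640
s² = 1364.6640 / 9 = 151.6293
s = √151.6293 = 12.314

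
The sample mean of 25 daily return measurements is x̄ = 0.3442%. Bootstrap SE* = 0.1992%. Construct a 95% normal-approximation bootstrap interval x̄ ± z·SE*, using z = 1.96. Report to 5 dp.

Margin = 1.96 × 0.1992 = 0.390432
Interval: 0.3442 ± 0.390432

(-0.04623, 0.73463)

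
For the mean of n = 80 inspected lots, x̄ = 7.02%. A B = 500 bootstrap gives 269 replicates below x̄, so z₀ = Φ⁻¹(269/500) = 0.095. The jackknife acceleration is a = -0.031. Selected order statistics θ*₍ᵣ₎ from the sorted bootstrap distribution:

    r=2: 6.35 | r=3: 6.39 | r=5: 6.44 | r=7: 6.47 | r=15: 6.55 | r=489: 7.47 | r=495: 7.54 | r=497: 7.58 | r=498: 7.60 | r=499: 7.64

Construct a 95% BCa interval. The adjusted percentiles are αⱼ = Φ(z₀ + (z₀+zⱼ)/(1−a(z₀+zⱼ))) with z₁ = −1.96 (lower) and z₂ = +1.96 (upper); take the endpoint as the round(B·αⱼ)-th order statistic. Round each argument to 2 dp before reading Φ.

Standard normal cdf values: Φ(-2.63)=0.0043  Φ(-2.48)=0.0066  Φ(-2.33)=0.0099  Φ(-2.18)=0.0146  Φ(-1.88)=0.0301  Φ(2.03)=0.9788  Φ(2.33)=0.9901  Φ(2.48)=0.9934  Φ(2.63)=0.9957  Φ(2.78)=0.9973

Lower: z₀ + z₁ = 0.095 + (-1.960) = -1.865; 1 − a(z₀+z₁) = 1 − (-0.031)(-1.865) = 0.9422; argument = 0.095 + (-1.865)/0.9422 = -1.8844 → -1.88.
α₁ = Φ(-1.88) = 0.0301; rank = round(500 × 0.0301) = 15; θ*₍15₎ = 6.55.
Upper: z₀ + z₂ = 2.055; 1 − a(z₀+z₂) = 1.0637; argument = 2.0269 → 2.03; α₂ = 0.9788; rank = 489; θ*₍489₎ = 7.47.

(6.55, 7.47)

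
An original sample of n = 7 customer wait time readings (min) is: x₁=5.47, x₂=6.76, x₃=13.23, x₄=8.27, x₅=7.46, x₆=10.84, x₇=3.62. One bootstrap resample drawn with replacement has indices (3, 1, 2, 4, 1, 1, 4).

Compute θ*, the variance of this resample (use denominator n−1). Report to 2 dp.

Resample values: 13.23, 5.47, 6.76, 8.27, 5.47, 5.47, 8.27.
Mean = 7.5629; sum of squared deviations = 46.9013
s² = 46.9013 / 6 = 7.8169

θ* = 7.82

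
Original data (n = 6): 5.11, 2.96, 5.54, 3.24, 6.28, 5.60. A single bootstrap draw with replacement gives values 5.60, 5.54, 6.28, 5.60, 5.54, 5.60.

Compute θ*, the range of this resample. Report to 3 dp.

θ* = 0.740

Range = 6.28 − 5.54 = 0.740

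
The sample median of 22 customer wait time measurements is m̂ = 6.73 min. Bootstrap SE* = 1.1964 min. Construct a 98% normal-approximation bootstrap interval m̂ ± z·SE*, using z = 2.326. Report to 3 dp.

Margin = 2.326 × 1.1964 = 2.7828
Interval: 6.73 ± 2.7828

(3.947, 9.513)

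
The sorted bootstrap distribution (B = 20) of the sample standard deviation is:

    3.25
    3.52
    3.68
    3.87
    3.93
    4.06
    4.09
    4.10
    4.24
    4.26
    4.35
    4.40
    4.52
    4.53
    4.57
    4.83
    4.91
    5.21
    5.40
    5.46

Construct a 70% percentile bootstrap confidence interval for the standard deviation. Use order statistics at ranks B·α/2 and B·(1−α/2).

α = 0.30; lower rank = 20 × 0.150 = 3; upper rank = 20 × 0.850 = 17.
The 3rd smallest replicate is 3.68; the 17th is 4.91.

(3.68, 4.91)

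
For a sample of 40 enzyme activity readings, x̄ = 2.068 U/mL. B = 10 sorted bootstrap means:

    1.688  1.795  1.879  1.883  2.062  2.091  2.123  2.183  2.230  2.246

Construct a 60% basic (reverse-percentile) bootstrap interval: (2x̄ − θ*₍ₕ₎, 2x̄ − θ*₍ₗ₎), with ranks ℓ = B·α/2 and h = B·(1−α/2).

Percentile endpoints at ranks 2 and 8: θ*₍2₎ = 1.795, θ*₍8₎ = 2.183.
Basic interval reflects these around x̄:
  lower = 2 × 2.068 − 2.183 = 1.953
  upper = 2 × 2.068 − 1.795 = 2.341

(1.953, 2.341)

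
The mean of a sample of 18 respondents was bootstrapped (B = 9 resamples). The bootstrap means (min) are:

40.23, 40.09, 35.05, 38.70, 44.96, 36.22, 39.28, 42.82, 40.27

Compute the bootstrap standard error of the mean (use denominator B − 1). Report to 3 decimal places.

Bootstrap SE is the standard deviation of the 9 replicate means.
Mean of replicates: (40.23 + 40.09 + 35.05 + 38.70 + 44.96 + 36.22 + 39.28 + 42.82 + 40.27) / 9 = 357.6200 / 9 = 39.7356
Sum of squared deviations: (+0.4944)² + (+0.3544)² + (−4.6856)² + (−1.0356)² + (+5.2244)² + (−3.5156)² + (−0.4556)² + (+3.0844)² + (+0.5344)² = 73.0578
Variance = 73.0578 / 8 = 9.1322
SE* = √9.1322

SE* = 3.022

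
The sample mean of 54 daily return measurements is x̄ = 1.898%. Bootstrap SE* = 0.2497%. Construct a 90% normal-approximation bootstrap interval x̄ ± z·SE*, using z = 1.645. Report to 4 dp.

(1.4872, 2.3088)

Margin = 1.645 × 0.2497 = 0.41076
Interval: 1.898 ± 0.41076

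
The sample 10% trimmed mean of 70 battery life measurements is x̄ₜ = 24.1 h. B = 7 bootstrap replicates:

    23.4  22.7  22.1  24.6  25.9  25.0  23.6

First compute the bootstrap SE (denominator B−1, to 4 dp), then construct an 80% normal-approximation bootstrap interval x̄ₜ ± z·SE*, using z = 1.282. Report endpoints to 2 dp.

Mean of replicates = 23.9000; sum of squared deviations = 10.7200; SE* = √(10.7200/6) = 1.3367
Margin = 1.282 × 1.3367 = 1.714
Interval: 24.1 ± 1.714

(22.39, 25.81)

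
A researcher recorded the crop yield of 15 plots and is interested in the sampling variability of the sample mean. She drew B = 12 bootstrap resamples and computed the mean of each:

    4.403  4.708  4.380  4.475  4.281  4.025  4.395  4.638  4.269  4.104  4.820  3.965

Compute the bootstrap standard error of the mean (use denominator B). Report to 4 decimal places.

SE* = 0.2539

Bootstrap SE is the standard deviation of the 12 replicate means.
Mean of replicates: (4.403 + 4.708 + 4.380 + 4.475 + 4.281 + 4.025 + 4.395 + 4.638 + 4.269 + 4.104 + 4.820 + 3.965) / 12 = 52.46300 / 12 = 4.37192
Sum of squared deviations: (+0.03108)² + (+0.33608)² + (+0.00808)² + (+0.10308)² + (−0.09092)² + (−0.34692)² + (+0.02308)² + (+0.26608)² + (−0.10292)² + (−0.26792)² + (+0.44808)² + (−0.40692)² = 0.77329
Variance = 0.77329 / 12 = 0.06444
SE* = √0.06444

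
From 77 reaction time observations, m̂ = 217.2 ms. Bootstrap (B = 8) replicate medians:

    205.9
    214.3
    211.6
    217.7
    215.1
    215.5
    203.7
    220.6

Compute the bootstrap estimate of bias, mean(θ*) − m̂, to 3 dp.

bias = −4.150

mean(θ*) = (205.9 + 214.3 + 211.6 + 217.7 + 215.1 + 215.5 + 203.7 + 220.6) / 8 = 213.0500
bias = 213.0500 − 217.2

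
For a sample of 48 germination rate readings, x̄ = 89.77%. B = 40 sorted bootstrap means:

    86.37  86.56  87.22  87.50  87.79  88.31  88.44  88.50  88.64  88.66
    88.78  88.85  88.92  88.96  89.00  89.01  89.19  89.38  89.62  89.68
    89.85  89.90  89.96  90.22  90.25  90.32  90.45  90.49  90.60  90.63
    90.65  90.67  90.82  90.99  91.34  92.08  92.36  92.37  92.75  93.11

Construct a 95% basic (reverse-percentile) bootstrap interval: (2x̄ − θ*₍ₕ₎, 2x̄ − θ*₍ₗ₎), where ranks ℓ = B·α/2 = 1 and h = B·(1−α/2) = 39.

(86.79, 93.17)

Percentile endpoints at ranks 1 and 39: θ*₍1₎ = 86.37, θ*₍39₎ = 92.75.
Basic interval reflects these around x̄:
  lower = 2 × 89.77 − 92.75 = 86.79
  upper = 2 × 89.77 − 86.37 = 93.17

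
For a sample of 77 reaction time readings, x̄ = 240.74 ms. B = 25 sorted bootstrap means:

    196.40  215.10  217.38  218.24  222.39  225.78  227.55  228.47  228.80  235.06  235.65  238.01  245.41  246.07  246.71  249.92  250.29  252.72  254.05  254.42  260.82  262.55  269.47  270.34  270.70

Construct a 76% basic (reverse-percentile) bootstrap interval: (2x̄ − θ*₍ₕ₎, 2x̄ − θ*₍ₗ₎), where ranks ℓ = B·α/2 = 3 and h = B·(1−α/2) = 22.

Percentile endpoints at ranks 3 and 22: θ*₍3₎ = 217.38, θ*₍22₎ = 262.55.
Basic interval reflects these around x̄:
  lower = 2 × 240.74 − 262.55 = 218.93
  upper = 2 × 240.74 − 217.38 = 264.10

(218.93, 264.10)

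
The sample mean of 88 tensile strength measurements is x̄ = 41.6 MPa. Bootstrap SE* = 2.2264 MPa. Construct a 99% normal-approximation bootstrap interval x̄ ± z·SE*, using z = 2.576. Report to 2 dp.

Margin = 2.576 × 2.2264 = 5.735
Interval: 41.6 ± 5.735

(35.86, 47.34)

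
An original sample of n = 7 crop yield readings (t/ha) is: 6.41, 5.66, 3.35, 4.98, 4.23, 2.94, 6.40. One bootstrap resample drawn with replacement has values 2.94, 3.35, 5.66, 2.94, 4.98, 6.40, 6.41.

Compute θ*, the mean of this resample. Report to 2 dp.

θ* = 4.67

Mean = (2.94 + 3.35 + 5.66 + 2.94 + 4.98 + 6.40 + 6.41) / 7 = 32.680 / 7 = 4.67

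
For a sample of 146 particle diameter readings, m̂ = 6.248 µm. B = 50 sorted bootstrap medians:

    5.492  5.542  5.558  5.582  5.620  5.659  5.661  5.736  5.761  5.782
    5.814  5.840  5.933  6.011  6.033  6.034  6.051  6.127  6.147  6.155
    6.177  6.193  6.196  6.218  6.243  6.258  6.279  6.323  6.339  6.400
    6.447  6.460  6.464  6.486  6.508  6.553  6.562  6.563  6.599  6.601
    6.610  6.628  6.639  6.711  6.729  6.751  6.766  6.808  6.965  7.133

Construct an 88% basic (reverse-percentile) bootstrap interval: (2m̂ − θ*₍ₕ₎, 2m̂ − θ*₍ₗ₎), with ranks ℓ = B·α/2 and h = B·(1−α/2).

Percentile endpoints at ranks 3 and 47: θ*₍3₎ = 5.558, θ*₍47₎ = 6.766.
Basic interval reflects these around m̂:
  lower = 2 × 6.248 − 6.766 = 5.730
  upper = 2 × 6.248 − 5.558 = 6.938

(5.730, 6.938)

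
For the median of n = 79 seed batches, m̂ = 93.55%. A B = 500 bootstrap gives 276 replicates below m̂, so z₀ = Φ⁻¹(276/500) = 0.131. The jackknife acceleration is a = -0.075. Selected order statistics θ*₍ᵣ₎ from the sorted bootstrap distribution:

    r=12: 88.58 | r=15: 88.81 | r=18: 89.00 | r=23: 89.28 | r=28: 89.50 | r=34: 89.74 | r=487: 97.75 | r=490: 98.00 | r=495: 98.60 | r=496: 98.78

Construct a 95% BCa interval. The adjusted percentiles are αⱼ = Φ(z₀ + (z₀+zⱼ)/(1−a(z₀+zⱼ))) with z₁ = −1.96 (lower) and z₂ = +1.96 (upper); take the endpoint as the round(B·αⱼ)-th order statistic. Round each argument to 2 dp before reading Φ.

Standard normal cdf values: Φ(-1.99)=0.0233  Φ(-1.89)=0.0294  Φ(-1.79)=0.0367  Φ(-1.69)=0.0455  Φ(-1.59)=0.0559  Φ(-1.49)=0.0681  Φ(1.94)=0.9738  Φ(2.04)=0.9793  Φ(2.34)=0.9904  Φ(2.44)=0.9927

(88.58, 97.75)

Lower: z₀ + z₁ = 0.131 + (-1.960) = -1.829; 1 − a(z₀+z₁) = 1 − (-0.075)(-1.829) = 0.8628; argument = 0.131 + (-1.829)/0.8628 = -1.9888 → -1.99.
α₁ = Φ(-1.99) = 0.0233; rank = round(500 × 0.0233) = 12; θ*₍12₎ = 88.58.
Upper: z₀ + z₂ = 2.091; 1 − a(z₀+z₂) = 1.1568; argument = 1.9385 → 1.94; α₂ = 0.9738; rank = 487; θ*₍487₎ = 97.75.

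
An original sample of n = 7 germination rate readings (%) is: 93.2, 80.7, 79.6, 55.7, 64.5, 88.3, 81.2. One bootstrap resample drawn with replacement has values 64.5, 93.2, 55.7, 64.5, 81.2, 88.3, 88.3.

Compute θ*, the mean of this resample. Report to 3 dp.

Mean = (64.5 + 93.2 + 55.7 + 64.5 + 81.2 + 88.3 + 88.3) / 7 = 535.70 / 7 = 76.529

θ* = 76.529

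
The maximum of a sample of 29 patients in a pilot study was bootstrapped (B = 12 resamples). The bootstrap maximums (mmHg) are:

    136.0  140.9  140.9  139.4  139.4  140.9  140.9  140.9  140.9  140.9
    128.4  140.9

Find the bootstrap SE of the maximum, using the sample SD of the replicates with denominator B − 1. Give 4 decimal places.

Bootstrap SE is the standard deviation of the 12 replicate maximums.
Mean of replicates: (136.0 + 140.9 + 140.9 + 139.4 + 139.4 + 140.9 + 140.9 + 140.9 + 140.9 + 140.9 + 128.4 + 140.9) / 12 = 1670.40000 / 12 = 139.20000
Sum of squared deviations: (−3.20000)² + (+1.70000)² + (+1.70000)² + (+0.20000)² + (+0.20000)² + (+1.70000)² + (+1.70000)² + (+1.70000)² + (+1.70000)² + (+1.70000)² + (−10.80000)² + (+1.70000)² = 150.08000
Variance = 150.08000 / 11 = 13.64364
SE* = √13.64364

SE* = 3.6937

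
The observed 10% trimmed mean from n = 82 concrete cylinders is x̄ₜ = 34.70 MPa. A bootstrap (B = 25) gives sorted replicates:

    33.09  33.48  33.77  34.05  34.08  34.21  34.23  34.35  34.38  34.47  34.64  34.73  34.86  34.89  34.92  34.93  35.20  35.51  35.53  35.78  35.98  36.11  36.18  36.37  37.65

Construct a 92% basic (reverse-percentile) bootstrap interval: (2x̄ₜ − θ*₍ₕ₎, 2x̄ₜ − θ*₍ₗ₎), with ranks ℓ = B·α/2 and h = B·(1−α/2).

(33.03, 36.31)

Percentile endpoints at ranks 1 and 24: θ*₍1₎ = 33.09, θ*₍24₎ = 36.37.
Basic interval reflects these around x̄ₜ:
  lower = 2 × 34.70 − 36.37 = 33.03
  upper = 2 × 34.70 − 33.09 = 36.31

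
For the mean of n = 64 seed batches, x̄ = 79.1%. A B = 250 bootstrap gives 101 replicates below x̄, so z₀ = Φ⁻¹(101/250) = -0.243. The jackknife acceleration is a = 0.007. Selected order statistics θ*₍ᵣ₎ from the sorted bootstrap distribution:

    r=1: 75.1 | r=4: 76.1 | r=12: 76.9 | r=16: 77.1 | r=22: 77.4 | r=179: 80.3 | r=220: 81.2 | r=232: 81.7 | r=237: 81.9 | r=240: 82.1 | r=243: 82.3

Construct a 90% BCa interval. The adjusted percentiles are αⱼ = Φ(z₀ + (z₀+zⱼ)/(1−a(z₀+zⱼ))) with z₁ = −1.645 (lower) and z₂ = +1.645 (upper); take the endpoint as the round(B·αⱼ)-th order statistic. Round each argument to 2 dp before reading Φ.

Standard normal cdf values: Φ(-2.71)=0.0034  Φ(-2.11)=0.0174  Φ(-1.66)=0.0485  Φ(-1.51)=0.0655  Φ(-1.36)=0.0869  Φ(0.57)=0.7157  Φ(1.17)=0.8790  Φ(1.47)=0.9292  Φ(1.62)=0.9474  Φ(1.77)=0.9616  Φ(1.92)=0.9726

(76.1, 81.2)

Lower: z₀ + z₁ = -0.243 + (-1.645) = -1.888; 1 − a(z₀+z₁) = 1 − (0.007)(-1.888) = 1.0132; argument = -0.243 + (-1.888)/1.0132 = -2.1064 → -2.11.
α₁ = Φ(-2.11) = 0.0174; rank = round(250 × 0.0174) = 4; θ*₍4₎ = 76.1.
Upper: z₀ + z₂ = 1.402; 1 − a(z₀+z₂) = 0.9902; argument = 1.1729 → 1.17; α₂ = 0.8790; rank = 220; θ*₍220₎ = 81.2.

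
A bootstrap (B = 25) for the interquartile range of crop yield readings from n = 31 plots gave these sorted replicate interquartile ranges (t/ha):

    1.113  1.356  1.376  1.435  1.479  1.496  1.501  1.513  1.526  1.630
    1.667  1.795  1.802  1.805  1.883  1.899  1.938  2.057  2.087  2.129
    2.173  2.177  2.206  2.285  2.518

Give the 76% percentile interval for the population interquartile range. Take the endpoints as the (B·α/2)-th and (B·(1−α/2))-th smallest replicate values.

α = 0.24; lower rank = 25 × 0.120 = 3; upper rank = 25 × 0.880 = 22.
The 3rd smallest replicate is 1.376; the 22nd is 2.177.

(1.376, 2.177)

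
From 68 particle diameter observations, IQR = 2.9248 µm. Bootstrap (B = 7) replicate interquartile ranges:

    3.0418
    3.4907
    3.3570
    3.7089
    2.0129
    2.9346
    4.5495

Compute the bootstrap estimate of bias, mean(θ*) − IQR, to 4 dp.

mean(θ*) = (3.0418 + 3.4907 + 3.3570 + 3.7089 + 2.0129 + 2.9346 + 4.5495) / 7 = 3.29934
bias = 3.29934 − 2.9248

bias = +0.3745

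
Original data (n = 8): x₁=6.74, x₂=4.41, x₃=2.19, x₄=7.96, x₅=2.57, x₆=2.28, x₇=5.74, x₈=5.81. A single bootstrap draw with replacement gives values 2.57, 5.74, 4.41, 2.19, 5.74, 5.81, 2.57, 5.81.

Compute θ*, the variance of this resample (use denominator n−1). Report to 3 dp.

Mean = 4.3550; sum of squared deviations = 19.1332
s² = 19.1332 / 7 = 2.7333

θ* = 2.733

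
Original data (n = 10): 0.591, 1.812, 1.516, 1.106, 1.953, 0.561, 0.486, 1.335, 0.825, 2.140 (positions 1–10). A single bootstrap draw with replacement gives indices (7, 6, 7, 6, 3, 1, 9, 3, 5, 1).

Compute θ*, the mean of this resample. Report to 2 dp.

θ* = 0.91

Resample values: 0.486, 0.561, 0.486, 0.561, 1.516, 0.591, 0.825, 1.516, 1.953, 0.591.
Mean = (0.486 + 0.561 + 0.486 + 0.561 + 1.516 + 0.591 + 0.825 + 1.516 + 1.953 + 0.591) / 10 = 9.0860 / 10 = 0.91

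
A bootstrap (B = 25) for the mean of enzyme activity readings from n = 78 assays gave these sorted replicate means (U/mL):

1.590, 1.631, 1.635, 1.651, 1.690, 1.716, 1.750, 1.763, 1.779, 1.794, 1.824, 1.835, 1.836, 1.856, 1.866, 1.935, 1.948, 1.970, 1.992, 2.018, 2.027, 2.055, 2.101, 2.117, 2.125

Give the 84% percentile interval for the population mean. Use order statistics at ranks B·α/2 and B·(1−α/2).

(1.631, 2.101)

α = 0.16; lower rank = 25 × 0.080 = 2; upper rank = 25 × 0.920 = 23.
The 2nd smallest replicate is 1.631; the 23rd is 2.101.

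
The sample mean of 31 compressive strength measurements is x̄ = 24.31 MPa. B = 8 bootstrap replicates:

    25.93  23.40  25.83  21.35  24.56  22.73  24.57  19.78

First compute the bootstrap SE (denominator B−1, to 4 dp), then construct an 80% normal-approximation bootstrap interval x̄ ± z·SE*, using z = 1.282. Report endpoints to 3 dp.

Mean of replicates = 23.5188; sum of squared deviations = 32.6633; SE* = √(32.6633/7) = 2.1601
Margin = 1.282 × 2.1601 = 2.7692
Interval: 24.31 ± 2.7692

(21.541, 27.079)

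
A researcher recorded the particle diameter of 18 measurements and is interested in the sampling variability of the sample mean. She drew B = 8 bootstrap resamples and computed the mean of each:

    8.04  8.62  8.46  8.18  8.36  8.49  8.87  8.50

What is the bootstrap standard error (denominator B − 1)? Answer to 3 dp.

Bootstrap SE is the standard deviation of the 8 replicate means.
Mean of replicates: (8.04 + 8.62 + 8.46 + 8.18 + 8.36 + 8.49 + 8.87 + 8.50) / 8 = 67.5200 / 8 = 8.4400
Sum of squared deviations: (−0.4000)² + (+0.1800)² + (+0.0200)² + (−0.2600)² + (−0.0800)² + (+0.0500)² + (+0.4300)² + (+0.0600)² = 0.4578
Variance = 0.4578 / 7 = 0.0654
SE* = √0.0654

SE* = 0.256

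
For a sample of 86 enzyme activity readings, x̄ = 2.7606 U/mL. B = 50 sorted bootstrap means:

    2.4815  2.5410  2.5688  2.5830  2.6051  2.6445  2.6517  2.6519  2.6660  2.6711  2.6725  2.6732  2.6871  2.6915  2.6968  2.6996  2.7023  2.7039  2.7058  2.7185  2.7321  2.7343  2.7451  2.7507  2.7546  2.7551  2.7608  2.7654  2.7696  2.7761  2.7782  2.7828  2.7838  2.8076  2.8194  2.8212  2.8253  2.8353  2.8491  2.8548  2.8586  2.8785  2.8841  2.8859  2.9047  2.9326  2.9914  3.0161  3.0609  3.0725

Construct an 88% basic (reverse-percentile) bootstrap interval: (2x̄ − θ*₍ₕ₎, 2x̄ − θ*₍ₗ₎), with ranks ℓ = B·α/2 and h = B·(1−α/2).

(2.5298, 2.9524)

Percentile endpoints at ranks 3 and 47: θ*₍3₎ = 2.5688, θ*₍47₎ = 2.9914.
Basic interval reflects these around x̄:
  lower = 2 × 2.7606 − 2.9914 = 2.5298
  upper = 2 × 2.7606 − 2.5688 = 2.9524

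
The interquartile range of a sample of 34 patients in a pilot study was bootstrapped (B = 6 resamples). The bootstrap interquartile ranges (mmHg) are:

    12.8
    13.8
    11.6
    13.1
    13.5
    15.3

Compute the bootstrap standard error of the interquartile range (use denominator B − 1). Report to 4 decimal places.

Bootstrap SE is the standard deviation of the 6 replicate interquartile ranges.
Mean of replicates: (12.8 + 13.8 + 11.6 + 13.1 + 13.5 + 15.3) / 6 = 80.10000 / 6 = 13.35000
Sum of squared deviations: (−0.55000)² + (+0.45000)² + (−1.75000)² + (−0.25000)² + (+0.15000)² + (+1.95000)² = 7.45500
Variance = 7.45500 / 5 = 1.49100
SE* = √1.49100

SE* = 1.2211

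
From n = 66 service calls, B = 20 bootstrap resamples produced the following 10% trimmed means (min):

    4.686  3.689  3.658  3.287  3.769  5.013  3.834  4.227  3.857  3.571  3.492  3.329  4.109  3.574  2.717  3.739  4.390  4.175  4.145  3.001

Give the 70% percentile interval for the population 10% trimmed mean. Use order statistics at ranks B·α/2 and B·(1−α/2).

(3.287, 4.227)

Sorted replicates: 2.717, 3.001, 3.287, 3.329, 3.492, 3.571, 3.574, 3.658, 3.689, 3.739, 3.769, 3.834, 3.857, 4.109, 4.145, 4.175, 4.227, 4.390, 4.686, 5.013
α = 0.30; lower rank = 20 × 0.150 = 3; upper rank = 20 × 0.850 = 17.
The 3rd smallest replicate is 3.287; the 17th is 4.227.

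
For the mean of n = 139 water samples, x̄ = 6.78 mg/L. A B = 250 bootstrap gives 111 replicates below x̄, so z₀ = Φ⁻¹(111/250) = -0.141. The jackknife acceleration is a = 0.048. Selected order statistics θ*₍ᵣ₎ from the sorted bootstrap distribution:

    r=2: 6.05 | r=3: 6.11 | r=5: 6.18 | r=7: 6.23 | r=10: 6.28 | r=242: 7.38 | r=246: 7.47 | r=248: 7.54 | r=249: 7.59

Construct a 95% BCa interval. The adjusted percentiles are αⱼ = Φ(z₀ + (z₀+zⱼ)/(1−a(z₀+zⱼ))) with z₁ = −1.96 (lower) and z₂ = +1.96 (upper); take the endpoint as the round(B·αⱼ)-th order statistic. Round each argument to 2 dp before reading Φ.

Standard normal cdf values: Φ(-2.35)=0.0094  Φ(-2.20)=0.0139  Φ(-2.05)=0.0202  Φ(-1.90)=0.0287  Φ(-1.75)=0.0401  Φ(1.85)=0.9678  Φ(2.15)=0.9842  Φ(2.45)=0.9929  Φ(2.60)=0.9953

Lower: z₀ + z₁ = -0.141 + (-1.960) = -2.101; 1 − a(z₀+z₁) = 1 − (0.048)(-2.101) = 1.1008; argument = -0.141 + (-2.101)/1.1008 = -2.0495 → -2.05.
α₁ = Φ(-2.05) = 0.0202; rank = round(250 × 0.0202) = 5; θ*₍5₎ = 6.18.
Upper: z₀ + z₂ = 1.819; 1 − a(z₀+z₂) = 0.9127; argument = 1.8520 → 1.85; α₂ = 0.9678; rank = 242; θ*₍242₎ = 7.38.

(6.18, 7.38)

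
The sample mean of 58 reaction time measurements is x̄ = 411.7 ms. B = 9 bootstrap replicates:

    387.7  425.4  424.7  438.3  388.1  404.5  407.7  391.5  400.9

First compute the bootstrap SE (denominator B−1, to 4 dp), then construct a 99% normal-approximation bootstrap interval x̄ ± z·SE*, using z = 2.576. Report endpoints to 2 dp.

Mean of replicates = 407.6444; sum of squared deviations = 2641.7022; SE* = √(2641.7022/8) = 18.1718
Margin = 2.576 × 18.1718 = 46.811
Interval: 411.7 ± 46.811

(364.89, 458.51)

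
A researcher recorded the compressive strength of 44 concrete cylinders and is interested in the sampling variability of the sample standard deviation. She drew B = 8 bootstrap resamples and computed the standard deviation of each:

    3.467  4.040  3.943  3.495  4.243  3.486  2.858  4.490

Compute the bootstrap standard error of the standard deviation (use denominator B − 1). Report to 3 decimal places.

Bootstrap SE is the standard deviation of the 8 replicate standard deviations.
Mean of replicates: (3.467 + 4.040 + 3.943 + 3.495 + 4.243 + 3.486 + 2.858 + 4.490) / 8 = 30.0220 / 8 = 3.7528
Sum of squared deviations: (−0.2858)² + (+0.2872)² + (+0.1902)² + (−0.2578)² + (+0.4903)² + (−0.2668)² + (−0.8948)² + (+0.7372)² = 1.9224
Variance = 1.9224 / 7 = 0.2746
SE* = √0.2746

SE* = 0.524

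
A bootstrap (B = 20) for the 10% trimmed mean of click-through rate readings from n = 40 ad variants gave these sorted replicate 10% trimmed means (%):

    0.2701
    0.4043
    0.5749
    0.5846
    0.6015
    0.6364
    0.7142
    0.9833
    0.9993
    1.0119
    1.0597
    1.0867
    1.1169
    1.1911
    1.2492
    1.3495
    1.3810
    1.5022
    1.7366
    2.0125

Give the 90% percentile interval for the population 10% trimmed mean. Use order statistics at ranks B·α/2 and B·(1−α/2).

(0.2701, 1.7366)

α = 0.10; lower rank = 20 × 0.050 = 1; upper rank = 20 × 0.950 = 19.
The 1st smallest replicate is 0.2701; the 19th is 1.7366.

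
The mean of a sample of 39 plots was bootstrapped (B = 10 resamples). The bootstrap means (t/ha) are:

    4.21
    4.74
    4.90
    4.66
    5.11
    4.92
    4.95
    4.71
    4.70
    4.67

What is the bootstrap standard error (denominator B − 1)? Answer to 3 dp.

SE* = 0.243

Bootstrap SE is the standard deviation of the 10 replicate means.
Mean of replicates: (4.21 + 4.74 + 4.90 + 4.66 + 5.11 + 4.92 + 4.95 + 4.71 + 4.70 + 4.67) / 10 = 47.5700 / 10 = 4.7570
Sum of squared deviations: (−0.5470)² + (−0.0170)² + (+0.1430)² + (−0.0970)² + (+0.3530)² + (+0.1630)² + (+0.1930)² + (−0.0470)² + (−0.0570)² + (−0.0870)² = 0.5308
Variance = 0.5308 / 9 = 0.0590
SE* = √0.0590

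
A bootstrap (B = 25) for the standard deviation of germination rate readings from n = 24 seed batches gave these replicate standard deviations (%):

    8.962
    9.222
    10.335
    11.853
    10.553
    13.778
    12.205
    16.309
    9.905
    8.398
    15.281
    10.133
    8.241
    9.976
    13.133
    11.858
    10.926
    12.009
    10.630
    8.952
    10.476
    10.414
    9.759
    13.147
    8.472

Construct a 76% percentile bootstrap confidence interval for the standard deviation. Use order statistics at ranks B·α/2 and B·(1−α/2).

Sorted replicates: 8.241, 8.398, 8.472, 8.952, 8.962, 9.222, 9.759, 9.905, 9.976, 10.133, 10.335, 10.414, 10.476, 10.553, 10.630, 10.926, 11.853, 11.858, 12.009, 12.205, 13.133, 13.147, 13.778, 15.281, 16.309
α = 0.24; lower rank = 25 × 0.120 = 3; upper rank = 25 × 0.880 = 22.
The 3rd smallest replicate is 8.472; the 22nd is 13.147.

(8.472, 13.147)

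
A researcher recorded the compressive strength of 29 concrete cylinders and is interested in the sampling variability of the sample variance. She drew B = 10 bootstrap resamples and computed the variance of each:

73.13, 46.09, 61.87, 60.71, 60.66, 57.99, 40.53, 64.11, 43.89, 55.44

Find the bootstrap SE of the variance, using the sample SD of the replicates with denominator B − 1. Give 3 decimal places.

Bootstrap SE is the standard deviation of the 10 replicate variances.
Mean of replicates: (73.13 + 46.09 + 61.87 + 60.71 + 60.66 + 57.99 + 40.53 + 64.11 + 43.89 + 55.44) / 10 = 564.4200 / 10 = 56.4420
Sum of squared deviations: (+16.6880)² + (−10.3520)² + (+5.4280)² + (+4.2680)² + (+4.2180)² + (+1.5480)² + (−15.9120)² + (+7.6680)² + (−12.5520)² + (−1.0020)² = 924.0668
Variance = 924.0668 / 9 = 102.6741
SE* = √102.6741

SE* = 10.133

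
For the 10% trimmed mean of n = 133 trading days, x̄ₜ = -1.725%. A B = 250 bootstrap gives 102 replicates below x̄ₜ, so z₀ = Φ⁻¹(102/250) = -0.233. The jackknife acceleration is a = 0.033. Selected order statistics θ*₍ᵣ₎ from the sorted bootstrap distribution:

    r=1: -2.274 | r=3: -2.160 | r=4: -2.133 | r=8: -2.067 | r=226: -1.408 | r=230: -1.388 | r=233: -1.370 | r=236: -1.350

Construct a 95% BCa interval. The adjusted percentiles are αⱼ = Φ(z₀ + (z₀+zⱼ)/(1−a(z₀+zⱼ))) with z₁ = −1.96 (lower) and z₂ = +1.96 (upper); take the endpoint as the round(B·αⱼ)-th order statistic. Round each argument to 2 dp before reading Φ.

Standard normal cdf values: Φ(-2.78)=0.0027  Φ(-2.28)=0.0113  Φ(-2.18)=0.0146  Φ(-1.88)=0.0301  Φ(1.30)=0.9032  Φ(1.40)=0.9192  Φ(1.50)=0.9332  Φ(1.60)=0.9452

(-2.160, -1.350)

Lower: z₀ + z₁ = -0.233 + (-1.960) = -2.193; 1 − a(z₀+z₁) = 1 − (0.033)(-2.193) = 1.0724; argument = -0.233 + (-2.193)/1.0724 = -2.2780 → -2.28.
α₁ = Φ(-2.28) = 0.0113; rank = round(250 × 0.0113) = 3; θ*₍3₎ = -2.160.
Upper: z₀ + z₂ = 1.727; 1 − a(z₀+z₂) = 0.9430; argument = 1.5984 → 1.60; α₂ = 0.9452; rank = 236; θ*₍236₎ = -1.350.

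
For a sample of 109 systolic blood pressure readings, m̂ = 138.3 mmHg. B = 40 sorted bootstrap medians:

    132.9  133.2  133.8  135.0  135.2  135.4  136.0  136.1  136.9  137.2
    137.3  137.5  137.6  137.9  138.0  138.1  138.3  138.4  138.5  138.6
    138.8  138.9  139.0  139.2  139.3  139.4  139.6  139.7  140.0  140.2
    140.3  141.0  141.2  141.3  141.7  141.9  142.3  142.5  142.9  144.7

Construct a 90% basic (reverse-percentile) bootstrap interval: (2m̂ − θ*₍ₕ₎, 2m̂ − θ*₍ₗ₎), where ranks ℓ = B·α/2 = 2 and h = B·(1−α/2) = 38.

(134.1, 143.4)

Percentile endpoints at ranks 2 and 38: θ*₍2₎ = 133.2, θ*₍38₎ = 142.5.
Basic interval reflects these around m̂:
  lower = 2 × 138.3 − 142.5 = 134.1
  upper = 2 × 138.3 − 133.2 = 143.4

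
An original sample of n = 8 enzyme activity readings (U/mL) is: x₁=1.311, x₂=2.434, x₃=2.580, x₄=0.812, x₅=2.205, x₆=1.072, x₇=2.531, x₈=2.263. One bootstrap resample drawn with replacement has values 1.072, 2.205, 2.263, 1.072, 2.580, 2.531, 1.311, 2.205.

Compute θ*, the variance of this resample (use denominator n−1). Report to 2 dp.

Mean = 1.9049; sum of squared deviations = 2.8963
s² = 2.8963 / 7 = 0.4138

θ* = 0.41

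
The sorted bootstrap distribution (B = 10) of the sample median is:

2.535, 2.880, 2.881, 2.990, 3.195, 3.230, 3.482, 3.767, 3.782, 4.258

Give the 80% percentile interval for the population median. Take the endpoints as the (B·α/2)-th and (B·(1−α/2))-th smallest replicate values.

(2.535, 3.782)

α = 0.20; lower rank = 10 × 0.100 = 1; upper rank = 10 × 0.900 = 9.
The 1st smallest replicate is 2.535; the 9th is 3.782.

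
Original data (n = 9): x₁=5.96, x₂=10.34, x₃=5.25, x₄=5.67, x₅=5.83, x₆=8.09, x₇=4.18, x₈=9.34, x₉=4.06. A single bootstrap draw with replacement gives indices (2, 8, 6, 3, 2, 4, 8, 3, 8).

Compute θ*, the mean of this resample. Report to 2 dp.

Resample values: 10.34, 9.34, 8.09, 5.25, 10.34, 5.67, 9.34, 5.25, 9.34.
Mean = (10.34 + 9.34 + 8.09 + 5.25 + 10.34 + 5.67 + 9.34 + 5.25 + 9.34) / 9 = 72.960 / 9 = 8.11

θ* = 8.11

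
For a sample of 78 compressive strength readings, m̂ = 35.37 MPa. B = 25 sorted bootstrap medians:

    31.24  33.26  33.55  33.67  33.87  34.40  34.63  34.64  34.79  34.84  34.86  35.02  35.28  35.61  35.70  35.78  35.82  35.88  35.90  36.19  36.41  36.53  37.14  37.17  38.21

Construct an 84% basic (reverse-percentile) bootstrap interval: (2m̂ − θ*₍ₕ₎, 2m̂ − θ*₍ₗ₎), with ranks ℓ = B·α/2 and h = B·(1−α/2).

(33.60, 37.48)

Percentile endpoints at ranks 2 and 23: θ*₍2₎ = 33.26, θ*₍23₎ = 37.14.
Basic interval reflects these around m̂:
  lower = 2 × 35.37 − 37.14 = 33.60
  upper = 2 × 35.37 − 33.26 = 37.48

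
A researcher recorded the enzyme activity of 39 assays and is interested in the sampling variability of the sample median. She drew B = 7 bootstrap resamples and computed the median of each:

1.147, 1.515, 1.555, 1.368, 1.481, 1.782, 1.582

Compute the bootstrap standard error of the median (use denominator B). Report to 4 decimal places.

SE* = 0.1817

Bootstrap SE is the standard deviation of the 7 replicate medians.
Mean of replicates: (1.147 + 1.515 + 1.555 + 1.368 + 1.481 + 1.782 + 1.582) / 7 = 10.43000 / 7 = 1.49000
Sum of squared deviations: (−0.34300)² + (+0.02500)² + (+0.06500)² + (−0.12200)² + (−0.00900)² + (+0.29200)² + (+0.09200)² = 0.23119
Variance = 0.23119 / 7 = 0.03303
SE* = √0.03303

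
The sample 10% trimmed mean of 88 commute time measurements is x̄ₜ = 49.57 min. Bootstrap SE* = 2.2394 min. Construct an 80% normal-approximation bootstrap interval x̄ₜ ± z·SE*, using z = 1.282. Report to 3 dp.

Margin = 1.282 × 2.2394 = 2.8709
Interval: 49.57 ± 2.8709

(46.699, 52.441)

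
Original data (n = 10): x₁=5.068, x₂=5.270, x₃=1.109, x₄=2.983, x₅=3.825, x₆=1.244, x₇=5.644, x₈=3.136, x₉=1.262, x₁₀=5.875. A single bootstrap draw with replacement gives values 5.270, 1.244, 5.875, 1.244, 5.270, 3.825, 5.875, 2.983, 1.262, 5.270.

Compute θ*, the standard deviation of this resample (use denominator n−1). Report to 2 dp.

Mean = 3.8118; sum of squared deviations = 35.2684
s² = 35.2684 / 9 = 3.9187
s = √3.9187 = 1.98

θ* = 1.98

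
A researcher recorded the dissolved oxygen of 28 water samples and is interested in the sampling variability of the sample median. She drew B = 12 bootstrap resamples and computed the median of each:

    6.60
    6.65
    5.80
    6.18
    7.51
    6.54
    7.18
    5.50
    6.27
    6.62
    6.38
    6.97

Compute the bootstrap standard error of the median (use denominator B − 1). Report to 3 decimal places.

SE* = 0.557

Bootstrap SE is the standard deviation of the 12 replicate medians.
Mean of replicates: (6.60 + 6.65 + 5.80 + 6.18 + 7.51 + 6.54 + 7.18 + 5.50 + 6.27 + 6.62 + 6.38 + 6.97) / 12 = 78.2000 / 12 = 6.5167
Sum of squared deviations: (+0.0833)² + (+0.1333)² + (−0.7167)² + (−0.3367)² + (+0.9933)² + (+0.0233)² + (+0.6633)² + (−1.0167)² + (−0.2467)² + (+0.1033)² + (−0.1367)² + (+0.4533)² = 3.4083
Variance = 3.4083 / 11 = 0.3098
SE* = √0.3098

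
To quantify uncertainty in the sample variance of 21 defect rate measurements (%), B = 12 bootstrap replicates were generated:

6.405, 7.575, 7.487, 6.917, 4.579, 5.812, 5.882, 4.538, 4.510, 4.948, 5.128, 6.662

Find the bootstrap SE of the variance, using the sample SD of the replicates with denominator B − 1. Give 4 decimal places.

SE* = 1.1372

Bootstrap SE is the standard deviation of the 12 replicate variances.
Mean of replicates: (6.405 + 7.575 + 7.487 + 6.917 + 4.579 + 5.812 + 5.882 + 4.538 + 4.510 + 4.948 + 5.128 + 6.662) / 12 = 70.44300 / 12 = 5.87025
Sum of squared deviations: (+0.53475)² + (+1.70475)² + (+1.61675)² + (+1.04675)² + (−1.29125)² + (−0.05825)² + (+0.01175)² + (−1.33225)² + (−1.36025)² + (−0.92225)² + (−0.74225)² + (+0.79175)² = 14.22607
Variance = 14.22607 / 11 = 1.29328
SE* = √1.29328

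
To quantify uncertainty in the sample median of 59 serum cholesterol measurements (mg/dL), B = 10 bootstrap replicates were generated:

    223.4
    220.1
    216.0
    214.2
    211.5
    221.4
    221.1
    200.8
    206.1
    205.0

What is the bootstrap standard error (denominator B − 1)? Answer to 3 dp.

SE* = 7.879

Bootstrap SE is the standard deviation of the 10 replicate medians.
Mean of replicates: (223.4 + 220.1 + 216.0 + 214.2 + 211.5 + 221.4 + 221.1 + 200.8 + 206.1 + 205.0) / 10 = 2139.6000 / 10 = 213.9600
Sum of squared deviations: (+9.4400)² + (+6.1400)² + (+2.0400)² + (+0.2400)² + (−2.4600)² + (+7.4400)² + (+7.1400)² + (−13.1600)² + (−7.8600)² + (−8.9600)² = 558.6640
Variance = 558.6640 / 9 = 62.0738
SE* = √62.0738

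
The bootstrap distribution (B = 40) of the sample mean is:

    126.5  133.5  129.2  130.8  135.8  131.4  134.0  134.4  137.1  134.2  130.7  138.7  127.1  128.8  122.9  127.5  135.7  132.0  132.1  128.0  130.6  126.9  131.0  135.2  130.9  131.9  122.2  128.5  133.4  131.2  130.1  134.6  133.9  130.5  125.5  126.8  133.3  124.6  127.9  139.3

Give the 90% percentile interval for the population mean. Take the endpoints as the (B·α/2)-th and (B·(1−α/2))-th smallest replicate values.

(122.9, 137.1)

Sorted replicates: 122.2, 122.9, 124.6, 125.5, 126.5, 126.8, 126.9, 127.1, 127.5, 127.9, 128.0, 128.5, 128.8, 129.2, 130.1, 130.5, 130.6, 130.7, 130.8, 130.9, 131.0, 131.2, 131.4, 131.9, 132.0, 132.1, 133.3, 133.4, 133.5, 133.9, 134.0, 134.2, 134.4, 134.6, 135.2, 135.7, 135.8, 137.1, 138.7, 139.3
α = 0.10; lower rank = 40 × 0.050 = 2; upper rank = 40 × 0.950 = 38.
The 2nd smallest replicate is 122.9; the 38th is 137.1.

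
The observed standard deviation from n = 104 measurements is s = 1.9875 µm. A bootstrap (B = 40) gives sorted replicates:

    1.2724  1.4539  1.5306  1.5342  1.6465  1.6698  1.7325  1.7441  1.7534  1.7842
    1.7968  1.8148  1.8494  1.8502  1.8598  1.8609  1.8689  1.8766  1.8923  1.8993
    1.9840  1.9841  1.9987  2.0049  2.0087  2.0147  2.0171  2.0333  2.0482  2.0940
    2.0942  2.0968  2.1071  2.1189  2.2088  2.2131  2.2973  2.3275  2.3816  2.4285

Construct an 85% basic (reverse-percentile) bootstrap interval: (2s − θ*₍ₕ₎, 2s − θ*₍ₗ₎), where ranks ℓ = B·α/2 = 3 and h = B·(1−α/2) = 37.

Percentile endpoints at ranks 3 and 37: θ*₍3₎ = 1.5306, θ*₍37₎ = 2.2973.
Basic interval reflects these around s:
  lower = 2 × 1.9875 − 2.2973 = 1.6777
  upper = 2 × 1.9875 − 1.5306 = 2.4444

(1.6777, 2.4444)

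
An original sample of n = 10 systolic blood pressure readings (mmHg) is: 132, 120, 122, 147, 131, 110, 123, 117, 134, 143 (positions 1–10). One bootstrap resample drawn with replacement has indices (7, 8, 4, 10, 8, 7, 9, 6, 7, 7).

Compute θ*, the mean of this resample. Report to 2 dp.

θ* = 126.00

Resample values: 123, 117, 147, 143, 117, 123, 134, 110, 123, 123.
Mean = (123 + 117 + 147 + 143 + 117 + 123 + 134 + 110 + 123 + 123) / 10 = 1260.0 / 10 = 126.00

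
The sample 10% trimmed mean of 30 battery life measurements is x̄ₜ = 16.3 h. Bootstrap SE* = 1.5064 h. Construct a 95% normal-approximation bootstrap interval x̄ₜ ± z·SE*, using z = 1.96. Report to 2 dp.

(13.35, 19.25)

Margin = 1.96 × 1.5064 = 2.953
Interval: 16.3 ± 2.953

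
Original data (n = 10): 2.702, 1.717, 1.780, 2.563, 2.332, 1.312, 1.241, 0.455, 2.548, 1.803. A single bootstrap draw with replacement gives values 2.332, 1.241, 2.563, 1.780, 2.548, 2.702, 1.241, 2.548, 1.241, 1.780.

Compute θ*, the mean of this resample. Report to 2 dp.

θ* = 2.00

Mean = (2.332 + 1.241 + 2.563 + 1.780 + 2.548 + 2.702 + 1.241 + 2.548 + 1.241 + 1.780) / 10 = 19.9760 / 10 = 2.00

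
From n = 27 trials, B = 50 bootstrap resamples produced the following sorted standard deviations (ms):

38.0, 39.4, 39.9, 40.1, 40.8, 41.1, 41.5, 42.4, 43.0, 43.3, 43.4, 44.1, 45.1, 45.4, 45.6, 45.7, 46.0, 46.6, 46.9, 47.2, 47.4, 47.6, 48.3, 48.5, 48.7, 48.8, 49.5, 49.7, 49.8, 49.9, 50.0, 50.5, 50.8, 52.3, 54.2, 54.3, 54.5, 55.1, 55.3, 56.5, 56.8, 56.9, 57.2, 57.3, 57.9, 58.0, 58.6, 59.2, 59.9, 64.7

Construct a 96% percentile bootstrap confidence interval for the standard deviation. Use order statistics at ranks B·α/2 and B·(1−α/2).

(38.0, 59.9)

α = 0.04; lower rank = 50 × 0.020 = 1; upper rank = 50 × 0.980 = 49.
The 1st smallest replicate is 38.0; the 49th is 59.9.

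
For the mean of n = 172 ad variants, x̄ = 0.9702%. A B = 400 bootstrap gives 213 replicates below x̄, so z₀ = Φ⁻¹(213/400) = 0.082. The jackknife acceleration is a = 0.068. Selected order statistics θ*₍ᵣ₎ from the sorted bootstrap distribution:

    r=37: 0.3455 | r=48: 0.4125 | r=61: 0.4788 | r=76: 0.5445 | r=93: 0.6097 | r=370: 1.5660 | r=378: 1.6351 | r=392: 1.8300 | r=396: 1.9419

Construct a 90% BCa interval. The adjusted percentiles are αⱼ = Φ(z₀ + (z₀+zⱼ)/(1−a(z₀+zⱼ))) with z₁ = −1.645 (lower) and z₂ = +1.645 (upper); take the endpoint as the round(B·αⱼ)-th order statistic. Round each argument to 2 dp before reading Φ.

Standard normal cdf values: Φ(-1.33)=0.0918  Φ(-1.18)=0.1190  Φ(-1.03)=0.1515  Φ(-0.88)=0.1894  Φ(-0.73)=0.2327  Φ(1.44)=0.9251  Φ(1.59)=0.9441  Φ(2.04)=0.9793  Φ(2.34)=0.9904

Lower: z₀ + z₁ = 0.082 + (-1.645) = -1.563; 1 − a(z₀+z₁) = 1 − (0.068)(-1.563) = 1.1063; argument = 0.082 + (-1.563)/1.1063 = -1.3308 → -1.33.
α₁ = Φ(-1.33) = 0.0918; rank = round(400 × 0.0918) = 37; θ*₍37₎ = 0.3455.
Upper: z₀ + z₂ = 1.727; 1 − a(z₀+z₂) = 0.8826; argument = 2.0388 → 2.04; α₂ = 0.9793; rank = 392; θ*₍392₎ = 1.8300.

(0.3455, 1.8300)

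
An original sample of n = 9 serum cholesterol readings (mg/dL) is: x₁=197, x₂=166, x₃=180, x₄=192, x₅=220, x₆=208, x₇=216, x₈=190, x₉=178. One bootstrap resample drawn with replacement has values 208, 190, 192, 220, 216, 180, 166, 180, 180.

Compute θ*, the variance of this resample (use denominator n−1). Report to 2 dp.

Mean = 192.4444; sum of squared deviations = 2726.2222
s² = 2726.2222 / 8 = 340.7778

θ* = 340.78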